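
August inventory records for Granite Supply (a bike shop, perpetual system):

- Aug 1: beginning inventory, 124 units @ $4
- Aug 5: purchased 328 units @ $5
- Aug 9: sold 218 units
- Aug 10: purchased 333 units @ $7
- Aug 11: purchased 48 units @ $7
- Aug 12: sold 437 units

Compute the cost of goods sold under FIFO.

COGS = $3,557

Aug 9, 218 sold [FIFO — oldest first]: 124 @ $4 + 94 @ $5 = $966
Aug 12, 437 sold [FIFO — oldest first]: 234 @ $5 + 203 @ $7 = $2,591
Total COGS = $966 + $2,591 = $3,557
Ending inventory: 130 @ $7 + 48 @ $7 = $1,246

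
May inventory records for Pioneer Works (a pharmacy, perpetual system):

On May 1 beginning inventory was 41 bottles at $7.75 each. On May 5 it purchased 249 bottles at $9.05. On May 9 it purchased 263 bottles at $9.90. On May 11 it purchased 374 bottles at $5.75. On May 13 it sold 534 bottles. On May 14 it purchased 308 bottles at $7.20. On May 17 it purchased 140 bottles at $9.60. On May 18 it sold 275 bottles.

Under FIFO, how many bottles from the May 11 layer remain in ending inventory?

118

May 13, 534 sold [FIFO — oldest first]: 41 @ $7.75 + 249 @ $9.05 + 244 @ $9.90 = $4,986.80
May 18, 275 sold [FIFO — oldest first]: 19 @ $9.90 + 256 @ $5.75 = $1,660.10
Total COGS = $4,986.80 + $1,660.10 = $6,646.90
Ending inventory: 118 @ $5.75 + 308 @ $7.20 + 140 @ $9.60 = $4,240.10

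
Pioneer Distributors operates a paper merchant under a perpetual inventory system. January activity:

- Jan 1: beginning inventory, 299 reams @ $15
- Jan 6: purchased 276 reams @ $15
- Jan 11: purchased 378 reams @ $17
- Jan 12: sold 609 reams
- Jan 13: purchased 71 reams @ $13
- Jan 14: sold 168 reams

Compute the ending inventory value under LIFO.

Ending inventory = $3,705

Jan 12, 609 sold [LIFO — newest first]: 378 @ $17 + 231 @ $15 = $9,891
Jan 14, 168 sold [LIFO — newest first]: 71 @ $13 + 45 @ $15 + 52 @ $15 = $2,378
Total COGS = $9,891 + $2,378 = $12,269
Ending inventory: 247 @ $15 = $3,705
Check: goods available $15,974 = COGS $12,269 + ending $3,705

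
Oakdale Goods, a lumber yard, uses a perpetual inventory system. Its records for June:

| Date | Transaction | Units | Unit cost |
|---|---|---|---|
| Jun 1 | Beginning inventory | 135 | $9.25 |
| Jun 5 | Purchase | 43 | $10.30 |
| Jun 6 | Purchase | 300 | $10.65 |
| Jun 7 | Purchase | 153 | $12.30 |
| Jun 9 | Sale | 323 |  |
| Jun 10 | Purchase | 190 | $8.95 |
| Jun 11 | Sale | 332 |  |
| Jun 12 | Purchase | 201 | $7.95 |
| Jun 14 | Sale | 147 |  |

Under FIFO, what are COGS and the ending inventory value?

COGS = $8,299.00; ending inventory = $1,768.00

Jun 9, 323 sold [FIFO — oldest first]: 135 @ $9.25 + 43 @ $10.30 + 145 @ $10.65 = $3,235.90
Jun 11, 332 sold [FIFO — oldest first]: 155 @ $10.65 + 153 @ $12.30 + 24 @ $8.95 = $3,747.45
Jun 14, 147 sold [FIFO — oldest first]: 147 @ $8.95 = $1,315.65
Total COGS = $3,235.90 + $3,747.45 + $1,315.65 = $8,299.00
Ending inventory: 19 @ $8.95 + 201 @ $7.95 = $1,768.00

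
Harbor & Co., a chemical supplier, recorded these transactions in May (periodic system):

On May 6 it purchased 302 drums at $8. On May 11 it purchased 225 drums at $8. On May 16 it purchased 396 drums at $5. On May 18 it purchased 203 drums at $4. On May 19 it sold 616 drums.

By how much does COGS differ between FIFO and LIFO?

$1,733

FIFO COGS: 302 @ $8 + 225 @ $8 + 89 @ $5 = $4,661
LIFO COGS: 203 @ $4 + 396 @ $5 + 17 @ $8 = $2,928
Difference = |$4,661 − $2,928| = $1,733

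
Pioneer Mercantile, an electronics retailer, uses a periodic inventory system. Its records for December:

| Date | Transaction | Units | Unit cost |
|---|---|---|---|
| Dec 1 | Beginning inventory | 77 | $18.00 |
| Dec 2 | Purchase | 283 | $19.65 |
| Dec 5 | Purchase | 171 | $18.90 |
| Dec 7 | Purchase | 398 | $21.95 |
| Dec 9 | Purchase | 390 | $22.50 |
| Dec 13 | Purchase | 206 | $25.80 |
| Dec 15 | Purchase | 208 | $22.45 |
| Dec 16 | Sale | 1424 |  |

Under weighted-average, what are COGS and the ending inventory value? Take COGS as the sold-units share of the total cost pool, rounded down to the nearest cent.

COGS = $30,956.88; ending inventory = $6,717.47

Dec 16, sell 1424: 1424/1733 × $37,674.35 → $30,956.88
Ending inventory (cost pool remaining) = $6,717.47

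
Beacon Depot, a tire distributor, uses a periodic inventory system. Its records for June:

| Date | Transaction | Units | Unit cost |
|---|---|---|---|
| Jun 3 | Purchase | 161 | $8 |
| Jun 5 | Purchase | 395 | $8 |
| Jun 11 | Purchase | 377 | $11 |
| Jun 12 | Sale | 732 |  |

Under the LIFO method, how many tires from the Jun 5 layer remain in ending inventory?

40

Jun 12, 732 sold [LIFO — newest first]: 377 @ $11 + 355 @ $8 = $6,987
Ending inventory: 161 @ $8 + 40 @ $8 = $1,608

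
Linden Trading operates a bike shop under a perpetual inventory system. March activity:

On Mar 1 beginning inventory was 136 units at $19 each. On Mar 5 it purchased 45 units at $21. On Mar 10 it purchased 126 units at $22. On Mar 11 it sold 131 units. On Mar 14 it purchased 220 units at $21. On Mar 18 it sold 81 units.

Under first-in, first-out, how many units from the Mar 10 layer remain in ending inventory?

Mar 11, 131 sold [FIFO — oldest first]: 131 @ $19 = $2,489
Mar 18, 81 sold [FIFO — oldest first]: 5 @ $19 + 45 @ $21 + 31 @ $22 = $1,722
Total COGS = $2,489 + $1,722 = $4,211
Ending inventory: 95 @ $22 + 220 @ $21 = $6,710

95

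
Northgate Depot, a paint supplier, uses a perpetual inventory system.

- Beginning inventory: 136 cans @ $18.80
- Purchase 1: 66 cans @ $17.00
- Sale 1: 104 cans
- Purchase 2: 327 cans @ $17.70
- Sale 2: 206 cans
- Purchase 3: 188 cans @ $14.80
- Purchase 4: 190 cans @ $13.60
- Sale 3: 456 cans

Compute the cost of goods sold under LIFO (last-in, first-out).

Sale 1 (104) [LIFO — newest first]: 66 @ $17.00 + 38 @ $18.80 = $1,836.40
Sale 2 (206) [LIFO — newest first]: 206 @ $17.70 = $3,646.20
Sale 3 (456) [LIFO — newest first]: 190 @ $13.60 + 188 @ $14.80 + 78 @ $17.70 = $6,747.00
Total COGS = $1,836.40 + $3,646.20 + $6,747.00 = $12,229.60
Ending inventory: 98 @ $18.80 + 43 @ $17.70 = $2,603.50

COGS = $12,229.60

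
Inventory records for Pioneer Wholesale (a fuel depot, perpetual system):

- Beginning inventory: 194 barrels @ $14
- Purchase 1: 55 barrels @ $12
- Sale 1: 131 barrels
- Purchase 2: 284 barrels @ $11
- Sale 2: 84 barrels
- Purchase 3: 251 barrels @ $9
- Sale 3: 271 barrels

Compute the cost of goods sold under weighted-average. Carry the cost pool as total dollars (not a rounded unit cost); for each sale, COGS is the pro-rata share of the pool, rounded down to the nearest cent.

After Beginning: 194 on hand, pool $2,716.00 (≈ $14.0000 each)
After Purchase 1: 249 on hand, pool $3,376.00 (≈ $13.5582 each)
Sale 1, sell 131: 131/249 × $3,376.00 → $1,776.12
After Purchase 2: 402 on hand, pool $4,723.88 (≈ $11.7509 each)
Sale 2, sell 84: 84/402 × $4,723.88 → $987.07
After Purchase 3: 569 on hand, pool $5,995.81 (≈ $10.5375 each)
Sale 3, sell 271: 271/569 × $5,995.81 → $2,855.64
Total COGS = $1,776.12 + $987.07 + $2,855.64 = $5,618.83
Ending inventory (cost pool remaining) = $3,140.17

COGS = $5,618.83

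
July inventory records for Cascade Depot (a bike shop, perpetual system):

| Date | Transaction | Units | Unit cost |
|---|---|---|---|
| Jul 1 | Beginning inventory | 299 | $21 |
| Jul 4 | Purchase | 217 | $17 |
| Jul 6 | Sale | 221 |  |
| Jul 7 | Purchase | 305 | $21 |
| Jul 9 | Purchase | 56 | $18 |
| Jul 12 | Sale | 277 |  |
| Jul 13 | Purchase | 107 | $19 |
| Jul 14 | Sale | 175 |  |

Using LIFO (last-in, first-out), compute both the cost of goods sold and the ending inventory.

Jul 6, 221 sold [LIFO — newest first]: 217 @ $17 + 4 @ $21 = $3,773
Jul 12, 277 sold [LIFO — newest first]: 56 @ $18 + 221 @ $21 = $5,649
Jul 14, 175 sold [LIFO — newest first]: 107 @ $19 + 68 @ $21 = $3,461
Total COGS = $3,773 + $5,649 + $3,461 = $12,883
Ending inventory: 295 @ $21 + 16 @ $21 = $6,531
Check: goods available $19,414 = COGS $12,883 + ending $6,531

COGS = $12,883; ending inventory = $6,531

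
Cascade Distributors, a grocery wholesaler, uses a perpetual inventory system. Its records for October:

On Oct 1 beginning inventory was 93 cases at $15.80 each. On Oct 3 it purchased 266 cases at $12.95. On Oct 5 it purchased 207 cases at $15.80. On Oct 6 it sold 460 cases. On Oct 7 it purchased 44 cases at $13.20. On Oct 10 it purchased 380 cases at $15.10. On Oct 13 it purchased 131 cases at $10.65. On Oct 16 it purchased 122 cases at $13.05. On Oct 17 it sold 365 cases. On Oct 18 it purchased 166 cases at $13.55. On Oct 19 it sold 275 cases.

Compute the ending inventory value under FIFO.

Ending inventory = $4,065.05

Oct 6, 460 sold [FIFO — oldest first]: 93 @ $15.80 + 266 @ $12.95 + 101 @ $15.80 = $6,509.90
Oct 17, 365 sold [FIFO — oldest first]: 106 @ $15.80 + 44 @ $13.20 + 215 @ $15.10 = $5,502.10
Oct 19, 275 sold [FIFO — oldest first]: 165 @ $15.10 + 110 @ $10.65 = $3,663.00
Total COGS = $6,509.90 + $5,502.10 + $3,663.00 = $15,675.00
Ending inventory: 21 @ $10.65 + 122 @ $13.05 + 166 @ $13.55 = $4,065.05
Check: goods available $19,740.05 = COGS $15,675.00 + ending $4,065.05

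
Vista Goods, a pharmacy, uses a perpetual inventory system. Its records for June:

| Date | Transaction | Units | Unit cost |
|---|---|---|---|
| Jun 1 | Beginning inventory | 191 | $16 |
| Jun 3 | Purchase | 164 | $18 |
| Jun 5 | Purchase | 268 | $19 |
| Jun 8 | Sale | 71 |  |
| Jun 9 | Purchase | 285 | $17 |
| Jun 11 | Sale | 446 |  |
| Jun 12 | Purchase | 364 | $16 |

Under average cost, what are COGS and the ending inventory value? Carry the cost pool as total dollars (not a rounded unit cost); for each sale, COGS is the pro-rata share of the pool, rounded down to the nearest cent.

COGS = $9,087.31; ending inventory = $12,681.69

After Jun 1: 191 on hand, pool $3,056.00 (≈ $16.0000 each)
After Jun 3: 355 on hand, pool $6,008.00 (≈ $16.9239 each)
After Jun 5: 623 on hand, pool $11,100.00 (≈ $17.8170 each)
Jun 8, sell 71: 71/623 × $11,100.00 → $1,265.00
After Jun 9: 837 on hand, pool $14,680.00 (≈ $17.5388 each)
Jun 11, sell 446: 446/837 × $14,680.00 → $7,822.31
After Jun 12: 755 on hand, pool $12,681.69 (≈ $16.7969 each)
Total COGS = $1,265.00 + $7,822.31 = $9,087.31
Ending inventory (cost pool remaining) = $12,681.69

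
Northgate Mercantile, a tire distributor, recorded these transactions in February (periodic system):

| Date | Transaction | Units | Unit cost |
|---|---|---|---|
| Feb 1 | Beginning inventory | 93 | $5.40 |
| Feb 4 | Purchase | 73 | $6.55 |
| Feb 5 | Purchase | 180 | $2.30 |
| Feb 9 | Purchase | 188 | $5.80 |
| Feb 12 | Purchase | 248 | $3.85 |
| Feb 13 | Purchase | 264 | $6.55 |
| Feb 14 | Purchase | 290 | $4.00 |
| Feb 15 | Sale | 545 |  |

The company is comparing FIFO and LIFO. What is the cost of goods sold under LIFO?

COGS = $2,830.25

FIFO COGS: 93 @ $5.40 + 73 @ $6.55 + 180 @ $2.30 + 188 @ $5.80 + 11 @ $3.85 = $2,527.10
LIFO COGS: 290 @ $4.00 + 255 @ $6.55 = $2,830.25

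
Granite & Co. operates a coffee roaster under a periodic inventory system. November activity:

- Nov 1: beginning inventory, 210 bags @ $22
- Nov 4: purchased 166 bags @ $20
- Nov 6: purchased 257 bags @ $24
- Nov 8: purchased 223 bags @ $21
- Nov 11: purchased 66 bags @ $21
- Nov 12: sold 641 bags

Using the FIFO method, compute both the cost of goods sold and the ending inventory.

Nov 12, 641 sold [FIFO — oldest first]: 210 @ $22 + 166 @ $20 + 257 @ $24 + 8 @ $21 = $14,276
Ending inventory: 215 @ $21 + 66 @ $21 = $5,901
Check: goods available $20,177 = COGS $14,276 + ending $5,901

COGS = $14,276; ending inventory = $5,901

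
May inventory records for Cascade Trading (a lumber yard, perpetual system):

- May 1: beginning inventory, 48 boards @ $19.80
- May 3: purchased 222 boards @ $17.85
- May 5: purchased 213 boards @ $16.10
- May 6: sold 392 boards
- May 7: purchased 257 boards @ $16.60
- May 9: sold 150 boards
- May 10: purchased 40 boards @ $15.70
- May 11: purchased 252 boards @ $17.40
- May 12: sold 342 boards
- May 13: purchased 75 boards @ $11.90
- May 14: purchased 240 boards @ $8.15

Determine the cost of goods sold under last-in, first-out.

May 6, 392 sold [LIFO — newest first]: 213 @ $16.10 + 179 @ $17.85 = $6,624.45
May 9, 150 sold [LIFO — newest first]: 150 @ $16.60 = $2,490.00
May 12, 342 sold [LIFO — newest first]: 252 @ $17.40 + 40 @ $15.70 + 50 @ $16.60 = $5,842.80
Total COGS = $6,624.45 + $2,490.00 + $5,842.80 = $14,957.25
Ending inventory: 48 @ $19.80 + 43 @ $17.85 + 57 @ $16.60 + 75 @ $11.90 + 240 @ $8.15 = $5,512.65

COGS = $14,957.25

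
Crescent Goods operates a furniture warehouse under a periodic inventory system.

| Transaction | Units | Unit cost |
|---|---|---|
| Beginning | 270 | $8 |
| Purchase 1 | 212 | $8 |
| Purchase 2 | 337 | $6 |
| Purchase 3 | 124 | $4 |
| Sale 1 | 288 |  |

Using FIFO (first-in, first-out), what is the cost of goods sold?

COGS = $2,304

Sale 1 (288) [FIFO — oldest first]: 270 @ $8 + 18 @ $8 = $2,304
Ending inventory: 194 @ $8 + 337 @ $6 + 124 @ $4 = $4,070
Check: goods available $6,374 = COGS $2,304 + ending $4,070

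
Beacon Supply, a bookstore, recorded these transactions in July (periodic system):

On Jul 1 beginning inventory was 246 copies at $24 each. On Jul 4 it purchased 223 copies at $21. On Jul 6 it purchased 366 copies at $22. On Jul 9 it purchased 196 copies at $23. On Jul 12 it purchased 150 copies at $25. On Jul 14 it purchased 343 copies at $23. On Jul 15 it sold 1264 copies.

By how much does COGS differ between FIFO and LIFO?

$218

FIFO COGS: 246 @ $24 + 223 @ $21 + 366 @ $22 + 196 @ $23 + 150 @ $25 + 83 @ $23 = $28,806
LIFO COGS: 343 @ $23 + 150 @ $25 + 196 @ $23 + 366 @ $22 + 209 @ $21 = $28,588
Difference = |$28,806 − $28,588| = $218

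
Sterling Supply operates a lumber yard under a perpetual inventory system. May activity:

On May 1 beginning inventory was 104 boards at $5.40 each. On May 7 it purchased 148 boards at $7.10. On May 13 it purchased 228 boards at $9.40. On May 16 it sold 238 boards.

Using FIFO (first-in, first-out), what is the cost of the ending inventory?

Ending inventory = $2,242.60

May 16, 238 sold [FIFO — oldest first]: 104 @ $5.40 + 134 @ $7.10 = $1,513.00
Ending inventory: 14 @ $7.10 + 228 @ $9.40 = $2,242.60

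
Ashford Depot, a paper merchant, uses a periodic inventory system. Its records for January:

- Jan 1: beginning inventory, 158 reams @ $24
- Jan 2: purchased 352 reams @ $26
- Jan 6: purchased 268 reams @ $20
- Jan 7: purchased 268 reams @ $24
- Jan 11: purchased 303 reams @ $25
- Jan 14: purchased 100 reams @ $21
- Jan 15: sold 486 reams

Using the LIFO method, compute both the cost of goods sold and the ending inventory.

COGS = $11,667; ending inventory = $22,744

Jan 15, 486 sold [LIFO — newest first]: 100 @ $21 + 303 @ $25 + 83 @ $24 = $11,667
Ending inventory: 158 @ $24 + 352 @ $26 + 268 @ $20 + 185 @ $24 = $22,744
Check: goods available $34,411 = COGS $11,667 + ending $22,744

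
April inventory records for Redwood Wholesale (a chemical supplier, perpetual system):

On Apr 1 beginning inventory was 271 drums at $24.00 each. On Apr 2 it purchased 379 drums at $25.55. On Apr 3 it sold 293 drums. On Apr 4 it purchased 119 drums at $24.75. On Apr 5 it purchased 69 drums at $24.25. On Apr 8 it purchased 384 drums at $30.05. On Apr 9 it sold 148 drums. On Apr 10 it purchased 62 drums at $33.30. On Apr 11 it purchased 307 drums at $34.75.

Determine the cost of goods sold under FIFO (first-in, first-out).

Apr 3, 293 sold [FIFO — oldest first]: 271 @ $24.00 + 22 @ $25.55 = $7,066.10
Apr 9, 148 sold [FIFO — oldest first]: 148 @ $25.55 = $3,781.40
Total COGS = $7,066.10 + $3,781.40 = $10,847.50
Ending inventory: 209 @ $25.55 + 119 @ $24.75 + 69 @ $24.25 + 384 @ $30.05 + 62 @ $33.30 + 307 @ $34.75 = $34,230.50
Check: goods available $45,078.00 = COGS $10,847.50 + ending $34,230.50

COGS = $10,847.50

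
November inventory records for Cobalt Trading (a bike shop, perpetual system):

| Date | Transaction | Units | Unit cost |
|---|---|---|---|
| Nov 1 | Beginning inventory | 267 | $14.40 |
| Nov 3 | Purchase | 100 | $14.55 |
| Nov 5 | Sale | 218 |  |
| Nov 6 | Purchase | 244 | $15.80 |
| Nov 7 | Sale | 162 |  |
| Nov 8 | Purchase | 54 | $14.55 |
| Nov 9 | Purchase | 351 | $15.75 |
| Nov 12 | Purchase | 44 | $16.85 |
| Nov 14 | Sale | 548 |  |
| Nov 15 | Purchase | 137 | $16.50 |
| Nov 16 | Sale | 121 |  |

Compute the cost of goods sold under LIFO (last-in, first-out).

Nov 5, 218 sold [LIFO — newest first]: 100 @ $14.55 + 118 @ $14.40 = $3,154.20
Nov 7, 162 sold [LIFO — newest first]: 162 @ $15.80 = $2,559.60
Nov 14, 548 sold [LIFO — newest first]: 44 @ $16.85 + 351 @ $15.75 + 54 @ $14.55 + 82 @ $15.80 + 17 @ $14.40 = $8,595.75
Nov 16, 121 sold [LIFO — newest first]: 121 @ $16.50 = $1,996.50
Total COGS = $3,154.20 + $2,559.60 + $8,595.75 + $1,996.50 = $16,306.05
Ending inventory: 132 @ $14.40 + 16 @ $16.50 = $2,164.80
Check: goods available $18,470.85 = COGS $16,306.05 + ending $2,164.80

COGS = $16,306.05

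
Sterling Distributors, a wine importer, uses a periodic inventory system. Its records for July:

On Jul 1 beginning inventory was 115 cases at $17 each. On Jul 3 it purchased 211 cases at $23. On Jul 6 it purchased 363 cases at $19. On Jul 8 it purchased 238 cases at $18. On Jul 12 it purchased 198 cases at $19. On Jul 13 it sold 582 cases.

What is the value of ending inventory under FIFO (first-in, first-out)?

Ending inventory = $10,079

Jul 13, 582 sold [FIFO — oldest first]: 115 @ $17 + 211 @ $23 + 256 @ $19 = $11,672
Ending inventory: 107 @ $19 + 238 @ $18 + 198 @ $19 = $10,079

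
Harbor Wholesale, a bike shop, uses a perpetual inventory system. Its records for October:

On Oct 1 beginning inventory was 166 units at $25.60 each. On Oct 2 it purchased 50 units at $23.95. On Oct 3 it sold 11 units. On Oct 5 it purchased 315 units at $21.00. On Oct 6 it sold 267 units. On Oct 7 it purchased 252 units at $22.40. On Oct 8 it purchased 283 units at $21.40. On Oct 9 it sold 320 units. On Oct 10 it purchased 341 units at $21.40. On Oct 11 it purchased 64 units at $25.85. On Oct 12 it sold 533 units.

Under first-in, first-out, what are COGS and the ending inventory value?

Oct 3, 11 sold [FIFO — oldest first]: 11 @ $25.60 = $281.60
Oct 6, 267 sold [FIFO — oldest first]: 155 @ $25.60 + 50 @ $23.95 + 62 @ $21.00 = $6,467.50
Oct 9, 320 sold [FIFO — oldest first]: 253 @ $21.00 + 67 @ $22.40 = $6,813.80
Oct 12, 533 sold [FIFO — oldest first]: 185 @ $22.40 + 283 @ $21.40 + 65 @ $21.40 = $11,591.20
Total COGS = $281.60 + $6,467.50 + $6,813.80 + $11,591.20 = $25,154.10
Ending inventory: 276 @ $21.40 + 64 @ $25.85 = $7,560.80
Check: goods available $32,714.90 = COGS $25,154.10 + ending $7,560.80

COGS = $25,154.10; ending inventory = $7,560.80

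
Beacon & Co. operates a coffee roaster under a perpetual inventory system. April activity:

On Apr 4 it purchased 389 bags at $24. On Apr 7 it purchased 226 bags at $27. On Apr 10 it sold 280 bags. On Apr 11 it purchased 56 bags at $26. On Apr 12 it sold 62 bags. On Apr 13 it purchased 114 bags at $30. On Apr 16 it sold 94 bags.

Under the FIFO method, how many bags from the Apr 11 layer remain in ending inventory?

56

Apr 10, 280 sold [FIFO — oldest first]: 280 @ $24 = $6,720
Apr 12, 62 sold [FIFO — oldest first]: 62 @ $24 = $1,488
Apr 16, 94 sold [FIFO — oldest first]: 47 @ $24 + 47 @ $27 = $2,397
Total COGS = $6,720 + $1,488 + $2,397 = $10,605
Ending inventory: 179 @ $27 + 56 @ $26 + 114 @ $30 = $9,709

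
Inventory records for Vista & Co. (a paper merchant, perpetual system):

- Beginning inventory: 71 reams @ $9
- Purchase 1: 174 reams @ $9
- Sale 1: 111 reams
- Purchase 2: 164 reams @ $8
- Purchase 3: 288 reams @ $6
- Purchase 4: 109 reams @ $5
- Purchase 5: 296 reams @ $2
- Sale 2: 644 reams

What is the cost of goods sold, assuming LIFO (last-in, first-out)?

COGS = $3,570

Sale 1 (111) [LIFO — newest first]: 111 @ $9 = $999
Sale 2 (644) [LIFO — newest first]: 296 @ $2 + 109 @ $5 + 239 @ $6 = $2,571
Total COGS = $999 + $2,571 = $3,570
Ending inventory: 71 @ $9 + 63 @ $9 + 164 @ $8 + 49 @ $6 = $2,812
Check: goods available $6,382 = COGS $3,570 + ending $2,812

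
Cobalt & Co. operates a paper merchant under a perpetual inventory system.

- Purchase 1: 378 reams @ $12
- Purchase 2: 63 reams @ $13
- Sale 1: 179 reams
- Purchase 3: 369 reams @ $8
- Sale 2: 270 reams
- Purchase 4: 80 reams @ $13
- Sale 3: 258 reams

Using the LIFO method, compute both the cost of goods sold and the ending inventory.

COGS = $7,151; ending inventory = $2,196

Sale 1 (179) [LIFO — newest first]: 63 @ $13 + 116 @ $12 = $2,211
Sale 2 (270) [LIFO — newest first]: 270 @ $8 = $2,160
Sale 3 (258) [LIFO — newest first]: 80 @ $13 + 99 @ $8 + 79 @ $12 = $2,780
Total COGS = $2,211 + $2,160 + $2,780 = $7,151
Ending inventory: 183 @ $12 = $2,196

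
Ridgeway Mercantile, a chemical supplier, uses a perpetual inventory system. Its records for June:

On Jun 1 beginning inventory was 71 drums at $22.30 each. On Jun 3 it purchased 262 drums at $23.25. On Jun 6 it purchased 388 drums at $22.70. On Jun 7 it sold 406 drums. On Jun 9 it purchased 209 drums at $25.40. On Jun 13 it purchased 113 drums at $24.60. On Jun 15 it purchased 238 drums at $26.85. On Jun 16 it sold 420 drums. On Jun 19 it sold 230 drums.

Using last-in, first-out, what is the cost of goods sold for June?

Jun 7, 406 sold [LIFO — newest first]: 388 @ $22.70 + 18 @ $23.25 = $9,226.10
Jun 16, 420 sold [LIFO — newest first]: 238 @ $26.85 + 113 @ $24.60 + 69 @ $25.40 = $10,922.70
Jun 19, 230 sold [LIFO — newest first]: 140 @ $25.40 + 90 @ $23.25 = $5,648.50
Total COGS = $9,226.10 + $10,922.70 + $5,648.50 = $25,797.30
Ending inventory: 71 @ $22.30 + 154 @ $23.25 = $5,163.80

COGS = $25,797.30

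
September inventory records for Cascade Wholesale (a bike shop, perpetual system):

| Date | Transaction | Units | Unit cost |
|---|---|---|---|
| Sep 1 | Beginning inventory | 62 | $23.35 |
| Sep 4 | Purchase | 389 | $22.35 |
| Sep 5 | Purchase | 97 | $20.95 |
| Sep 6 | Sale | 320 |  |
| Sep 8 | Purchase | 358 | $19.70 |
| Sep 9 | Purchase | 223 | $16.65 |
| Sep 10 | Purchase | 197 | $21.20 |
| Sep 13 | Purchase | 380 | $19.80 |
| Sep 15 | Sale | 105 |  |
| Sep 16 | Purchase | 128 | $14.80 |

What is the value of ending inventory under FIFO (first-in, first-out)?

Sep 6, 320 sold [FIFO — oldest first]: 62 @ $23.35 + 258 @ $22.35 = $7,214.00
Sep 15, 105 sold [FIFO — oldest first]: 105 @ $22.35 = $2,346.75
Total COGS = $7,214.00 + $2,346.75 = $9,560.75
Ending inventory: 26 @ $22.35 + 97 @ $20.95 + 358 @ $19.70 + 223 @ $16.65 + 197 @ $21.20 + 380 @ $19.80 + 128 @ $14.80 = $26,973.60

Ending inventory = $26,973.60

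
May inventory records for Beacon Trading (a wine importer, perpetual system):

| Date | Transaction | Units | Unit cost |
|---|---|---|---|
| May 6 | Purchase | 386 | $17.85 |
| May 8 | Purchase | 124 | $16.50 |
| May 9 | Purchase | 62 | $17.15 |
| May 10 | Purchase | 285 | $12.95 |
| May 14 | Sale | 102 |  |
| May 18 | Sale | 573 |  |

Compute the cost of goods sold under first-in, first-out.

COGS = $11,333.25

May 14, 102 sold [FIFO — oldest first]: 102 @ $17.85 = $1,820.70
May 18, 573 sold [FIFO — oldest first]: 284 @ $17.85 + 124 @ $16.50 + 62 @ $17.15 + 103 @ $12.95 = $9,512.55
Total COGS = $1,820.70 + $9,512.55 = $11,333.25
Ending inventory: 182 @ $12.95 = $2,356.90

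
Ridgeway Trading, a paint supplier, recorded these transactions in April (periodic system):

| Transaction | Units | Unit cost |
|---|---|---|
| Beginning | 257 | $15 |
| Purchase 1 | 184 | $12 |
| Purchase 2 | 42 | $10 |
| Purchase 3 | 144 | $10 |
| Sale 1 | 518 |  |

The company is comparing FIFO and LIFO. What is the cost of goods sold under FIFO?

FIFO COGS: 257 @ $15 + 184 @ $12 + 42 @ $10 + 35 @ $10 = $6,833
LIFO COGS: 144 @ $10 + 42 @ $10 + 184 @ $12 + 148 @ $15 = $6,288

COGS = $6,833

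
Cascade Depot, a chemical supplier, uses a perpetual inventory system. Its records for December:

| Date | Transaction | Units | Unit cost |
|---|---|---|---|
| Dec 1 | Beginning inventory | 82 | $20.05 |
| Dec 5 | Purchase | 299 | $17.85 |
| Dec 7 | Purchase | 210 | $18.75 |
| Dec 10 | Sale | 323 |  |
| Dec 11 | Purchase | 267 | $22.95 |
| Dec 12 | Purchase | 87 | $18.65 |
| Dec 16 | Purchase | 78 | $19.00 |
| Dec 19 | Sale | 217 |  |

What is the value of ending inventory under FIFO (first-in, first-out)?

Dec 10, 323 sold [FIFO — oldest first]: 82 @ $20.05 + 241 @ $17.85 = $5,945.95
Dec 19, 217 sold [FIFO — oldest first]: 58 @ $17.85 + 159 @ $18.75 = $4,016.55
Total COGS = $5,945.95 + $4,016.55 = $9,962.50
Ending inventory: 51 @ $18.75 + 267 @ $22.95 + 87 @ $18.65 + 78 @ $19.00 = $10,188.45
Check: goods available $20,150.95 = COGS $9,962.50 + ending $10,188.45

Ending inventory = $10,188.45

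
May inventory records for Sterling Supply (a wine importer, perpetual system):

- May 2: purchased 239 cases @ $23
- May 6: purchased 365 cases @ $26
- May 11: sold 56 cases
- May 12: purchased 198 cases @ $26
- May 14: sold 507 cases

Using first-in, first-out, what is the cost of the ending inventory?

Ending inventory = $6,214

May 11, 56 sold [FIFO — oldest first]: 56 @ $23 = $1,288
May 14, 507 sold [FIFO — oldest first]: 183 @ $23 + 324 @ $26 = $12,633
Total COGS = $1,288 + $12,633 = $13,921
Ending inventory: 41 @ $26 + 198 @ $26 = $6,214
Check: goods available $20,135 = COGS $13,921 + ending $6,214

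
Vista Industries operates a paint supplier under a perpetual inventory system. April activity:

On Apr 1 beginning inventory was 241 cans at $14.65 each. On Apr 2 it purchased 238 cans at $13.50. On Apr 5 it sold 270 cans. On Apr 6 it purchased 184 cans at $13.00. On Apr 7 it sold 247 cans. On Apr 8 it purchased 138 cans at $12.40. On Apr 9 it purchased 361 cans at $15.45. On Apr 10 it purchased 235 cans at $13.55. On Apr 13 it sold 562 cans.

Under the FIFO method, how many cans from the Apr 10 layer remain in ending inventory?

235

Apr 5, 270 sold [FIFO — oldest first]: 241 @ $14.65 + 29 @ $13.50 = $3,922.15
Apr 7, 247 sold [FIFO — oldest first]: 209 @ $13.50 + 38 @ $13.00 = $3,315.50
Apr 13, 562 sold [FIFO — oldest first]: 146 @ $13.00 + 138 @ $12.40 + 278 @ $15.45 = $7,904.30
Total COGS = $3,922.15 + $3,315.50 + $7,904.30 = $15,141.95
Ending inventory: 83 @ $15.45 + 235 @ $13.55 = $4,466.60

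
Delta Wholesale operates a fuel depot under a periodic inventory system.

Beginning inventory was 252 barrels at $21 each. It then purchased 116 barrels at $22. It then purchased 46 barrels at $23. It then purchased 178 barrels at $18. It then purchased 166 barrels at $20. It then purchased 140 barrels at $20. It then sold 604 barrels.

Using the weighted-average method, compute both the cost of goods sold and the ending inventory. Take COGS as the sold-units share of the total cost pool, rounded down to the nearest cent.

COGS = $12,258.91; ending inventory = $5,967.09

Sale 1, sell 604: 604/898 × $18,226.00 → $12,258.91
Ending inventory (cost pool remaining) = $5,967.09
Check: goods available $18,226.00 = COGS $12,258.91 + ending $5,967.09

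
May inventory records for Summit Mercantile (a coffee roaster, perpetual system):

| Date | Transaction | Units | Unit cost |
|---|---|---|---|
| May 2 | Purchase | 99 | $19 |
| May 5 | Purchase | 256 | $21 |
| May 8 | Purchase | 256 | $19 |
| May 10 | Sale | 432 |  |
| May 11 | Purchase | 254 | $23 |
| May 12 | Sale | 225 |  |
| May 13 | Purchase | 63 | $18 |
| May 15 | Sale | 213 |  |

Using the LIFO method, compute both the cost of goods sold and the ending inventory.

COGS = $17,995; ending inventory = $1,102

May 10, 432 sold [LIFO — newest first]: 256 @ $19 + 176 @ $21 = $8,560
May 12, 225 sold [LIFO — newest first]: 225 @ $23 = $5,175
May 15, 213 sold [LIFO — newest first]: 63 @ $18 + 29 @ $23 + 80 @ $21 + 41 @ $19 = $4,260
Total COGS = $8,560 + $5,175 + $4,260 = $17,995
Ending inventory: 58 @ $19 = $1,102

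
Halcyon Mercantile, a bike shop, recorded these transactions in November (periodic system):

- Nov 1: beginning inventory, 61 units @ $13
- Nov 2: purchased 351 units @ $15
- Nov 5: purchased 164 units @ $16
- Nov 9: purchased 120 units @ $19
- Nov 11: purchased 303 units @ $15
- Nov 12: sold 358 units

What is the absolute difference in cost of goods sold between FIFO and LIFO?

$342

FIFO COGS: 61 @ $13 + 297 @ $15 = $5,248
LIFO COGS: 303 @ $15 + 55 @ $19 = $5,590
Difference = |$5,248 − $5,590| = $342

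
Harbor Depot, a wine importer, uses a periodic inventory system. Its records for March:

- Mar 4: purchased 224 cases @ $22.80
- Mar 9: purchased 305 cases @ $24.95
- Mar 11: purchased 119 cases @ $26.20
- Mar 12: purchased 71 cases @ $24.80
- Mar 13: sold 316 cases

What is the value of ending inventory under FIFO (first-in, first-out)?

Mar 13, 316 sold [FIFO — oldest first]: 224 @ $22.80 + 92 @ $24.95 = $7,402.60
Ending inventory: 213 @ $24.95 + 119 @ $26.20 + 71 @ $24.80 = $10,192.95

Ending inventory = $10,192.95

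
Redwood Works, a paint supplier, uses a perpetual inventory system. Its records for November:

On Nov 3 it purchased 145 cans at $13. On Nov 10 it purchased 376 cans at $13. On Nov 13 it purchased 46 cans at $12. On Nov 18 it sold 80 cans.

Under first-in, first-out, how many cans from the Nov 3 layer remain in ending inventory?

Nov 18, 80 sold [FIFO — oldest first]: 80 @ $13 = $1,040
Ending inventory: 65 @ $13 + 376 @ $13 + 46 @ $12 = $6,285

65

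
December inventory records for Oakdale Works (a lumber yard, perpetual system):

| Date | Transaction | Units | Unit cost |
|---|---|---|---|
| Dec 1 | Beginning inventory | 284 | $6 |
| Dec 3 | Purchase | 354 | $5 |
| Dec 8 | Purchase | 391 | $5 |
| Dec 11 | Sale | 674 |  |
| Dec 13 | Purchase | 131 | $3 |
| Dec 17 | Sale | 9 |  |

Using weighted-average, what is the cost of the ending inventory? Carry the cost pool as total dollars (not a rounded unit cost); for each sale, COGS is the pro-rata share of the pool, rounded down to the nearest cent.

Ending inventory = $2,224.02

After Dec 1: 284 on hand, pool $1,704.00 (≈ $6.0000 each)
After Dec 3: 638 on hand, pool $3,474.00 (≈ $5.4451 each)
After Dec 8: 1029 on hand, pool $5,429.00 (≈ $5.2760 each)
Dec 11, sell 674: 674/1029 × $5,429.00 → $3,556.02
After Dec 13: 486 on hand, pool $2,265.98 (≈ $4.6625 each)
Dec 17, sell 9: 9/486 × $2,265.98 → $41.96
Total COGS = $3,556.02 + $41.96 = $3,597.98
Ending inventory (cost pool remaining) = $2,224.02
Check: goods available $5,822.00 = COGS $3,597.98 + ending $2,224.02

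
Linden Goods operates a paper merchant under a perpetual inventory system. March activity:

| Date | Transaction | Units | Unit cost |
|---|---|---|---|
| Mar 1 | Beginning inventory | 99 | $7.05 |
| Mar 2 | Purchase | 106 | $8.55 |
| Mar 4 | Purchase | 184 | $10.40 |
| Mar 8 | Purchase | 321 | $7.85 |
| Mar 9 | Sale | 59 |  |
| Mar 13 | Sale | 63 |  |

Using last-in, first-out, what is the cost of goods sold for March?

Mar 9, 59 sold [LIFO — newest first]: 59 @ $7.85 = $463.15
Mar 13, 63 sold [LIFO — newest first]: 63 @ $7.85 = $494.55
Total COGS = $463.15 + $494.55 = $957.70
Ending inventory: 99 @ $7.05 + 106 @ $8.55 + 184 @ $10.40 + 199 @ $7.85 = $5,080.00
Check: goods available $6,037.70 = COGS $957.70 + ending $5,080.00

COGS = $957.70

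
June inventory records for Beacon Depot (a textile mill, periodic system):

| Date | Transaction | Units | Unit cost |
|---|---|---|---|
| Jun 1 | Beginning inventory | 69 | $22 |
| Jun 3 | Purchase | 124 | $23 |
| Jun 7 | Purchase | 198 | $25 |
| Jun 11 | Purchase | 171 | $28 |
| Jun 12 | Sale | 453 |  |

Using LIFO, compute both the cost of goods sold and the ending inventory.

Jun 12, 453 sold [LIFO — newest first]: 171 @ $28 + 198 @ $25 + 84 @ $23 = $11,670
Ending inventory: 69 @ $22 + 40 @ $23 = $2,438

COGS = $11,670; ending inventory = $2,438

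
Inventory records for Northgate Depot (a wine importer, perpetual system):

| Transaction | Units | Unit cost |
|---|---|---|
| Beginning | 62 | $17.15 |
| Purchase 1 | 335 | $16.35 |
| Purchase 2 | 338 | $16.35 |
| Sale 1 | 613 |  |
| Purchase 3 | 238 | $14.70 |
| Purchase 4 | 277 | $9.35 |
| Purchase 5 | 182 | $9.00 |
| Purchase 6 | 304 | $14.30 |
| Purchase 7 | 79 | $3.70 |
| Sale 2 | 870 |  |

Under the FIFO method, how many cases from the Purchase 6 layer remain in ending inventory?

253

Sale 1 (613) [FIFO — oldest first]: 62 @ $17.15 + 335 @ $16.35 + 216 @ $16.35 = $10,072.15
Sale 2 (870) [FIFO — oldest first]: 122 @ $16.35 + 238 @ $14.70 + 277 @ $9.35 + 182 @ $9.00 + 51 @ $14.30 = $10,450.55
Total COGS = $10,072.15 + $10,450.55 = $20,522.70
Ending inventory: 253 @ $14.30 + 79 @ $3.70 = $3,910.20
Check: goods available $24,432.90 = COGS $20,522.70 + ending $3,910.20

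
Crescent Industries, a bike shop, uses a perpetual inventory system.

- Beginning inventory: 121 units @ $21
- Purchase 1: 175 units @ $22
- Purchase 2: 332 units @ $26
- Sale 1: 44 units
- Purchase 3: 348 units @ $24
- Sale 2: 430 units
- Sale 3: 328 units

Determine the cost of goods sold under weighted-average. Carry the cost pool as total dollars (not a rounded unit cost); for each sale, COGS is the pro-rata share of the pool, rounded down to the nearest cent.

COGS = $19,207.50

After Beginning: 121 on hand, pool $2,541.00 (≈ $21.0000 each)
After Purchase 1: 296 on hand, pool $6,391.00 (≈ $21.5912 each)
After Purchase 2: 628 on hand, pool $15,023.00 (≈ $23.9220 each)
Sale 1, sell 44: 44/628 × $15,023.00 → $1,052.56
After Purchase 3: 932 on hand, pool $22,322.44 (≈ $23.9511 each)
Sale 2, sell 430: 430/932 × $22,322.44 → $10,298.97
Sale 3, sell 328: 328/502 × $12,023.47 → $7,855.97
Total COGS = $1,052.56 + $10,298.97 + $7,855.97 = $19,207.50
Ending inventory (cost pool remaining) = $4,167.50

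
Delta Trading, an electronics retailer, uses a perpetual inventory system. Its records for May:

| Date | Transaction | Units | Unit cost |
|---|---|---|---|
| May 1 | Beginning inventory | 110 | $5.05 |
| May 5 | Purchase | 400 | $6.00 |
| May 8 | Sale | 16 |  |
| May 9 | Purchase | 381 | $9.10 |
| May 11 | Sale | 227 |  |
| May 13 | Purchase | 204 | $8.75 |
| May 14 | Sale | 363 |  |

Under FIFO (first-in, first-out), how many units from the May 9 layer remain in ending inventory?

May 8, 16 sold [FIFO — oldest first]: 16 @ $5.05 = $80.80
May 11, 227 sold [FIFO — oldest first]: 94 @ $5.05 + 133 @ $6.00 = $1,272.70
May 14, 363 sold [FIFO — oldest first]: 267 @ $6.00 + 96 @ $9.10 = $2,475.60
Total COGS = $80.80 + $1,272.70 + $2,475.60 = $3,829.10
Ending inventory: 285 @ $9.10 + 204 @ $8.75 = $4,378.50
Check: goods available $8,207.60 = COGS $3,829.10 + ending $4,378.50

285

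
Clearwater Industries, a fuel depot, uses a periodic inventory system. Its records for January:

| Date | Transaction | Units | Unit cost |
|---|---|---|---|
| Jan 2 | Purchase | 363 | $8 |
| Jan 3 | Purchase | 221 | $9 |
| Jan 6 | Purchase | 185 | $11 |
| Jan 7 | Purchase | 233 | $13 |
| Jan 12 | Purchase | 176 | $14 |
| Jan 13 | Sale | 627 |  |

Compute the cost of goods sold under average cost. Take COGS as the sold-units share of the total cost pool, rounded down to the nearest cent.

Jan 13, sell 627: 627/1178 × $12,421.00 → $6,611.17
Ending inventory (cost pool remaining) = $5,809.83

COGS = $6,611.17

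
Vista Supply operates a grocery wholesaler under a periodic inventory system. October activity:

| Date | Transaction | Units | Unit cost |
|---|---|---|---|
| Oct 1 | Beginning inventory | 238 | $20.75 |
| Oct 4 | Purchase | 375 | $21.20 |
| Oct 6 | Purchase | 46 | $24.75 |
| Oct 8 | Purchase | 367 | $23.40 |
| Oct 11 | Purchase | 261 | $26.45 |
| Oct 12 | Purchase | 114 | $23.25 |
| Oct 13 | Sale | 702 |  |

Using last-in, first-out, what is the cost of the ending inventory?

Oct 13, 702 sold [LIFO — newest first]: 114 @ $23.25 + 261 @ $26.45 + 327 @ $23.40 = $17,205.75
Ending inventory: 238 @ $20.75 + 375 @ $21.20 + 46 @ $24.75 + 40 @ $23.40 = $14,963.00
Check: goods available $32,168.75 = COGS $17,205.75 + ending $14,963.00

Ending inventory = $14,963.00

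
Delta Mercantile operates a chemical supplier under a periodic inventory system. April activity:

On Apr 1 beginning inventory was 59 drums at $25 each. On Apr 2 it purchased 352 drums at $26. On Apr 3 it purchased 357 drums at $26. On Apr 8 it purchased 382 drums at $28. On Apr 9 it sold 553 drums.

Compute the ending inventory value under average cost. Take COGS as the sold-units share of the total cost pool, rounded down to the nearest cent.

Ending inventory = $15,887.99

Apr 9, sell 553: 553/1150 × $30,605.00 → $14,717.01
Ending inventory (cost pool remaining) = $15,887.99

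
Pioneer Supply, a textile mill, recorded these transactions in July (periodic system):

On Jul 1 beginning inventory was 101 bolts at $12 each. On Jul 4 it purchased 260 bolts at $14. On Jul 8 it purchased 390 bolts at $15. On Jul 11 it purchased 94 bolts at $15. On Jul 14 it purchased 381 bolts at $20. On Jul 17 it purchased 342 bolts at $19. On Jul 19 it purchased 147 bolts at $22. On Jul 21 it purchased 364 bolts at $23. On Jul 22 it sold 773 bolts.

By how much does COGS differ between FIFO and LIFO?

FIFO COGS: 101 @ $12 + 260 @ $14 + 390 @ $15 + 22 @ $15 = $11,032
LIFO COGS: 364 @ $23 + 147 @ $22 + 262 @ $19 = $16,584
Difference = |$11,032 − $16,584| = $5,552

$5,552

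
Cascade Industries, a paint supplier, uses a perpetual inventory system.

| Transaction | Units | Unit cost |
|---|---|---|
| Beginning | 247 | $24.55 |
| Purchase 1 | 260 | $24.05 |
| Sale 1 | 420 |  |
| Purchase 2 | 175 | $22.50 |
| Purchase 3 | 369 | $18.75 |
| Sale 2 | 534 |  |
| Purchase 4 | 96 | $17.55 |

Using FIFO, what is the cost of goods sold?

Sale 1 (420) [FIFO — oldest first]: 247 @ $24.55 + 173 @ $24.05 = $10,224.50
Sale 2 (534) [FIFO — oldest first]: 87 @ $24.05 + 175 @ $22.50 + 272 @ $18.75 = $11,129.85
Total COGS = $10,224.50 + $11,129.85 = $21,354.35
Ending inventory: 97 @ $18.75 + 96 @ $17.55 = $3,503.55

COGS = $21,354.35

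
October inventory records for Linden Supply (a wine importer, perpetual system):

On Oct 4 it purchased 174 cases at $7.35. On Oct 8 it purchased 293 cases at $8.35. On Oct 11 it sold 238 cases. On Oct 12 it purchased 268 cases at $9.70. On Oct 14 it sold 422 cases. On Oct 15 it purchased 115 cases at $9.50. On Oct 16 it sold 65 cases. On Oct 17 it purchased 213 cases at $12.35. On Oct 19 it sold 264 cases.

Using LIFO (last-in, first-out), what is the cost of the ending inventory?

Ending inventory = $543.90

Oct 11, 238 sold [LIFO — newest first]: 238 @ $8.35 = $1,987.30
Oct 14, 422 sold [LIFO — newest first]: 268 @ $9.70 + 55 @ $8.35 + 99 @ $7.35 = $3,786.50
Oct 16, 65 sold [LIFO — newest first]: 65 @ $9.50 = $617.50
Oct 19, 264 sold [LIFO — newest first]: 213 @ $12.35 + 50 @ $9.50 + 1 @ $7.35 = $3,112.90
Total COGS = $1,987.30 + $3,786.50 + $617.50 + $3,112.90 = $9,504.20
Ending inventory: 74 @ $7.35 = $543.90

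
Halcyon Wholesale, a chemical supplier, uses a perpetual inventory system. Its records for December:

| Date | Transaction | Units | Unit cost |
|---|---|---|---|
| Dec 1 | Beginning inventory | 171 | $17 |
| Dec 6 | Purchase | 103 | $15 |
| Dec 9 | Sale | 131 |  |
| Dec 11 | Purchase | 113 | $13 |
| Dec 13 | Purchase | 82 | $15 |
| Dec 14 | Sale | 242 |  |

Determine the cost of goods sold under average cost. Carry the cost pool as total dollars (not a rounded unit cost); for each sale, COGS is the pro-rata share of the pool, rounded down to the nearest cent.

After Dec 1: 171 on hand, pool $2,907.00 (≈ $17.0000 each)
After Dec 6: 274 on hand, pool $4,452.00 (≈ $16.2482 each)
Dec 9, sell 131: 131/274 × $4,452.00 → $2,128.51
After Dec 11: 256 on hand, pool $3,792.49 (≈ $14.8144 each)
After Dec 13: 338 on hand, pool $5,022.49 (≈ $14.8594 each)
Dec 14, sell 242: 242/338 × $5,022.49 → $3,595.98
Total COGS = $2,128.51 + $3,595.98 = $5,724.49
Ending inventory (cost pool remaining) = $1,426.51

COGS = $5,724.49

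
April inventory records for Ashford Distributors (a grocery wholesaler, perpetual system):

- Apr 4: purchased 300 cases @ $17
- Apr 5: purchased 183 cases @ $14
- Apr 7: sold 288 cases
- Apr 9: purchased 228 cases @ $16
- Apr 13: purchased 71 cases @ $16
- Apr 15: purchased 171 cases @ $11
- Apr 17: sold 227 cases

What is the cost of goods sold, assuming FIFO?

COGS = $8,174

Apr 7, 288 sold [FIFO — oldest first]: 288 @ $17 = $4,896
Apr 17, 227 sold [FIFO — oldest first]: 12 @ $17 + 183 @ $14 + 32 @ $16 = $3,278
Total COGS = $4,896 + $3,278 = $8,174
Ending inventory: 196 @ $16 + 71 @ $16 + 171 @ $11 = $6,153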